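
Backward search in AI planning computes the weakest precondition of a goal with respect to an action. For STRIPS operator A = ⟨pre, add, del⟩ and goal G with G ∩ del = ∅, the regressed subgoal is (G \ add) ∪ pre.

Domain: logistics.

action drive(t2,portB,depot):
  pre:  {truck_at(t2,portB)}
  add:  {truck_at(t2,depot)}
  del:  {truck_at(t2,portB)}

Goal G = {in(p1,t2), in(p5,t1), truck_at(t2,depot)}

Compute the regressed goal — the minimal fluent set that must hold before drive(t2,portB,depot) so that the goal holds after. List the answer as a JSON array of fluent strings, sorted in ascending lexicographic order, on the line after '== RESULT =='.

Compute (G \ add) ∪ pre:
  G ∩ del = {}  (empty — regression defined)
  G \ add = {in(p1,t2), in(p5,t1), truck_at(t2,depot)} \ {truck_at(t2,depot)} = {in(p1,t2), in(p5,t1)}
  ∪ pre   = {in(p1,t2), in(p5,t1)} ∪ {truck_at(t2,portB)}
          = {in(p1,t2), in(p5,t1), truck_at(t2,portB)}

== RESULT ==
["in(p1,t2)", "in(p5,t1)", "truck_at(t2,portB)"]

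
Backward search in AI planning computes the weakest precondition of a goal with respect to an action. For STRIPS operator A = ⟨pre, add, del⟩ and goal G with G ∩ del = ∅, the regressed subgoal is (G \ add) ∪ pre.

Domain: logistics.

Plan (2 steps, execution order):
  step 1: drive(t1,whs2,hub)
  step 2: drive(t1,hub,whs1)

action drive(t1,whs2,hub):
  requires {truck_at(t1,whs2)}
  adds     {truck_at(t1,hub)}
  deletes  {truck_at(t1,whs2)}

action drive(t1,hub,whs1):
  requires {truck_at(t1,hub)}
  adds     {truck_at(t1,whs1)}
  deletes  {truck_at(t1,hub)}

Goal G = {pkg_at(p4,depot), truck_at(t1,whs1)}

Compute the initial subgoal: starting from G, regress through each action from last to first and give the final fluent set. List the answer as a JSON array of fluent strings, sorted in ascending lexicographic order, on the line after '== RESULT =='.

Regress step by step:
  through step 2 (drive(t1,hub,whs1)): drop {truck_at(t1,whs1)}, keep {pkg_at(p4,depot)}, require {truck_at(t1,hub)}
    → {pkg_at(p4,depot), truck_at(t1,hub)}
  through step 1 (drive(t1,whs2,hub)): drop {truck_at(t1,hub)}, keep {pkg_at(p4,depot)}, require {truck_at(t1,whs2)}
    → {pkg_at(p4,depot), truck_at(t1,whs2)}

== RESULT ==
["pkg_at(p4,depot)", "truck_at(t1,whs2)"]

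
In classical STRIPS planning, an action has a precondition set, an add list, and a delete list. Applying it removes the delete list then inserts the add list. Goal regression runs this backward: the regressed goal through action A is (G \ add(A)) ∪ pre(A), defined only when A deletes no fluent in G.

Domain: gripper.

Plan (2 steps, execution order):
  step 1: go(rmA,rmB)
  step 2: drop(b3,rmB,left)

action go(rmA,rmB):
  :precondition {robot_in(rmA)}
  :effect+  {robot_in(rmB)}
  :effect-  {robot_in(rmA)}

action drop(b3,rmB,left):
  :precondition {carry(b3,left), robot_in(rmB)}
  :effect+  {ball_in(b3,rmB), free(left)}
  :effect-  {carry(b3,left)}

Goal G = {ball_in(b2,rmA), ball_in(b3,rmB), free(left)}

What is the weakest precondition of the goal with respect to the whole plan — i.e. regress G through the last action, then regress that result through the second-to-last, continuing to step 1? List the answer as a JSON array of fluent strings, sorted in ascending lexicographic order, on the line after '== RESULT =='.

Regress step by step:
  through step 2 (drop(b3,rmB,left)): drop {ball_in(b3,rmB), free(left)}, keep {ball_in(b2,rmA)}, require {carry(b3,left), robot_in(rmB)}
    → {ball_in(b2,rmA), carry(b3,left), robot_in(rmB)}
  through step 1 (go(rmA,rmB)): drop {robot_in(rmB)}, keep {ball_in(b2,rmA), carry(b3,left)}, require {robot_in(rmA)}
    → {ball_in(b2,rmA), carry(b3,left), robot_in(rmA)}

== RESULT ==
["ball_in(b2,rmA)", "carry(b3,left)", "robot_in(rmA)"]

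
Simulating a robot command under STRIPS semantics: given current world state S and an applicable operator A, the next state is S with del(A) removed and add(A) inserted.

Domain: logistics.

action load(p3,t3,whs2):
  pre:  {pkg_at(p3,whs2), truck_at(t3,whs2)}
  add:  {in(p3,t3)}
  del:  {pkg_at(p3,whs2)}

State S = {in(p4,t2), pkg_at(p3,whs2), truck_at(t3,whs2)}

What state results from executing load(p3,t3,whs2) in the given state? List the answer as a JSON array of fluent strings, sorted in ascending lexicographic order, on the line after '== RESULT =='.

Progress:
  pre ⊆ S: {pkg_at(p3,whs2), truck_at(t3,whs2)} ⊆ S  — applicable
  S \ del = {in(p4,t2), truck_at(t3,whs2)}
  ∪ add   = {in(p3,t3), in(p4,t2), truck_at(t3,whs2)}

== RESULT ==
["in(p3,t3)", "in(p4,t2)", "truck_at(t3,whs2)"]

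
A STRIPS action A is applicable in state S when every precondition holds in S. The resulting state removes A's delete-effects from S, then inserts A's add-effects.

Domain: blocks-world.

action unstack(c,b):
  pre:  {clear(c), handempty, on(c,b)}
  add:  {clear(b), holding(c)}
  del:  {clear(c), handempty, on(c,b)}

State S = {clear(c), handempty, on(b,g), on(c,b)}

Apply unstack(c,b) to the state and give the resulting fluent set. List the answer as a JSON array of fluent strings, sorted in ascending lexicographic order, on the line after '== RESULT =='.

Progress:
  pre ⊆ S: {clear(c), handempty, on(c,b)} ⊆ S  — applicable
  S \ del = {on(b,g)}
  ∪ add   = {clear(b), holding(c), on(b,g)}

== RESULT ==
["clear(b)", "holding(c)", "on(b,g)"]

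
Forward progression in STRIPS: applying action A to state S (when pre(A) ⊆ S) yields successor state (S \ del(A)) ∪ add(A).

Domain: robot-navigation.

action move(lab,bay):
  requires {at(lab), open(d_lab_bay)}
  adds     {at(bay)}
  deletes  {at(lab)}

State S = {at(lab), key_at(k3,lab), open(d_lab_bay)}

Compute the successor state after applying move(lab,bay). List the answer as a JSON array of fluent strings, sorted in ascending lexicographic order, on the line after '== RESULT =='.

Progress:
  pre ⊆ S: {at(lab), open(d_lab_bay)} ⊆ S  — applicable
  S \ del = {key_at(k3,lab), open(d_lab_bay)}
  ∪ add   = {at(bay), key_at(k3,lab), open(d_lab_bay)}

== RESULT ==
["at(bay)", "key_at(k3,lab)", "open(d_lab_bay)"]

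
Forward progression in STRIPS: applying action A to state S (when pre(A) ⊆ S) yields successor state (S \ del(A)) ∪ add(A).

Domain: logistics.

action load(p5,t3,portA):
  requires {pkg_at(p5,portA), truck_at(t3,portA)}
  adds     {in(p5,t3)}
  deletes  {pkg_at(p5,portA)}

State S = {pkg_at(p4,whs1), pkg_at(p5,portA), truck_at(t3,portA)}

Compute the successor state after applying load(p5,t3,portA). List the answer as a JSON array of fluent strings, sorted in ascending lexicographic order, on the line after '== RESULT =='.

Compute (S \ del) ∪ add:
  pre ⊆ S: {pkg_at(p5,portA), truck_at(t3,portA)} ⊆ S  — applicable
  S \ del = {pkg_at(p4,whs1), truck_at(t3,portA)}
  ∪ add   = {in(p5,t3), pkg_at(p4,whs1), truck_at(t3,portA)}

== RESULT ==
["in(p5,t3)", "pkg_at(p4,whs1)", "truck_at(t3,portA)"]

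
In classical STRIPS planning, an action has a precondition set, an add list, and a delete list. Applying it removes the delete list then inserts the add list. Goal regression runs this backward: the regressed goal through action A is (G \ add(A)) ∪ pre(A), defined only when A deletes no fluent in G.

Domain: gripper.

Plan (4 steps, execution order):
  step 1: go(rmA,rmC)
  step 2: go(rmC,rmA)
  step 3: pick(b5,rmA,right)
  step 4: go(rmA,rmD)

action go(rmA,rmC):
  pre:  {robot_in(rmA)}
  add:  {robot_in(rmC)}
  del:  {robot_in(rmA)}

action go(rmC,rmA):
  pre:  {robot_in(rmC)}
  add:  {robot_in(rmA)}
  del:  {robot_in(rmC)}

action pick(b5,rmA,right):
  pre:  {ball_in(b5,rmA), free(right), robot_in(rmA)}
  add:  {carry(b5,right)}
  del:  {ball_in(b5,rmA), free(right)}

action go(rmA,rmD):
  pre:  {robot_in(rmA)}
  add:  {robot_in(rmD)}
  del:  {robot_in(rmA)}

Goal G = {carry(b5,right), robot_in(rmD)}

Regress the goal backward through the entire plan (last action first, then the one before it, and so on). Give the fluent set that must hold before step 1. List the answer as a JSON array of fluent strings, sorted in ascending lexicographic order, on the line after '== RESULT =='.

Work backward from the goal:
  through step 4 (go(rmA,rmD)): drop {robot_in(rmD)}, keep {carry(b5,right)}, require {robot_in(rmA)}
    → {carry(b5,right), robot_in(rmA)}
  through step 3 (pick(b5,rmA,right)): drop {carry(b5,right)}, keep {robot_in(rmA)}, require {ball_in(b5,rmA), free(right), robot_in(rmA)}
    → {ball_in(b5,rmA), free(right), robot_in(rmA)}
  through step 2 (go(rmC,rmA)): drop {robot_in(rmA)}, keep {ball_in(b5,rmA), free(right)}, require {robot_in(rmC)}
    → {ball_in(b5,rmA), free(right), robot_in(rmC)}
  through step 1 (go(rmA,rmC)): drop {robot_in(rmC)}, keep {ball_in(b5,rmA), free(right)}, require {robot_in(rmA)}
    → {ball_in(b5,rmA), free(right), robot_in(rmA)}

== RESULT ==
["ball_in(b5,rmA)", "free(right)", "robot_in(rmA)"]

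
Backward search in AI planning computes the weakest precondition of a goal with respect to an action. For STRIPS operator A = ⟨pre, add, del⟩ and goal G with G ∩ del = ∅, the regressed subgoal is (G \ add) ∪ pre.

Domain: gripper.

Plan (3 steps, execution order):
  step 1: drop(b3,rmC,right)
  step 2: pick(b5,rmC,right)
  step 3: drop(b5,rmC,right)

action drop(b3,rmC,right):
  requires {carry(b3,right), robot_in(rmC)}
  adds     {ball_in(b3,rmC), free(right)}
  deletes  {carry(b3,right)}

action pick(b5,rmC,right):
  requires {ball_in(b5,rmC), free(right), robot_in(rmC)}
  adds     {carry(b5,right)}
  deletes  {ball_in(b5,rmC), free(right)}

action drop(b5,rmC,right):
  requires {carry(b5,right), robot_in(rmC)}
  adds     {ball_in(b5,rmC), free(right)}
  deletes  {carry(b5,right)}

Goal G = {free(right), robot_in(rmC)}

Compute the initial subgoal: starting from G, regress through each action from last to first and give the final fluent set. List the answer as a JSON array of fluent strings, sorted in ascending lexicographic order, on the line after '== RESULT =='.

Work backward from the goal:
  through step 3 (drop(b5,rmC,right)): drop {free(right)}, keep {robot_in(rmC)}, require {carry(b5,right), robot_in(rmC)}
    → {carry(b5,right), robot_in(rmC)}
  through step 2 (pick(b5,rmC,right)): drop {carry(b5,right)}, keep {robot_in(rmC)}, require {ball_in(b5,rmC), free(right), robot_in(rmC)}
    → {ball_in(b5,rmC), free(right), robot_in(rmC)}
  through step 1 (drop(b3,rmC,right)): drop {free(right)}, keep {ball_in(b5,rmC), robot_in(rmC)}, require {carry(b3,right), robot_in(rmC)}
    → {ball_in(b5,rmC), carry(b3,right), robot_in(rmC)}

== RESULT ==
["ball_in(b5,rmC)", "carry(b3,right)", "robot_in(rmC)"]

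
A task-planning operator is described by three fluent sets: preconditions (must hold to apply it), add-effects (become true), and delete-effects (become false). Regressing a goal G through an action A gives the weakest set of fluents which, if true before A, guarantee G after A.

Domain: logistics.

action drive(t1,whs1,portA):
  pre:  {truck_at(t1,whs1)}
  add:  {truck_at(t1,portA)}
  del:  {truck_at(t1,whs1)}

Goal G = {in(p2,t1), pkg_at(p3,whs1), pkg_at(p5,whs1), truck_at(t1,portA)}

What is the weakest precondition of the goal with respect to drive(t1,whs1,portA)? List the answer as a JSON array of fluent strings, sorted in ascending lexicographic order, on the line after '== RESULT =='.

Regress:
  G ∩ del = {}  (empty — regression defined)
  G \ add = {in(p2,t1), pkg_at(p3,whs1), pkg_at(p5,whs1), truck_at(t1,portA)} \ {truck_at(t1,portA)} = {in(p2,t1), pkg_at(p3,whs1), pkg_at(p5,whs1)}
  ∪ pre   = {in(p2,t1), pkg_at(p3,whs1), pkg_at(p5,whs1)} ∪ {truck_at(t1,whs1)}
          = {in(p2,t1), pkg_at(p3,whs1), pkg_at(p5,whs1), truck_at(t1,whs1)}

== RESULT ==
["in(p2,t1)", "pkg_at(p3,whs1)", "pkg_at(p5,whs1)", "truck_at(t1,whs1)"]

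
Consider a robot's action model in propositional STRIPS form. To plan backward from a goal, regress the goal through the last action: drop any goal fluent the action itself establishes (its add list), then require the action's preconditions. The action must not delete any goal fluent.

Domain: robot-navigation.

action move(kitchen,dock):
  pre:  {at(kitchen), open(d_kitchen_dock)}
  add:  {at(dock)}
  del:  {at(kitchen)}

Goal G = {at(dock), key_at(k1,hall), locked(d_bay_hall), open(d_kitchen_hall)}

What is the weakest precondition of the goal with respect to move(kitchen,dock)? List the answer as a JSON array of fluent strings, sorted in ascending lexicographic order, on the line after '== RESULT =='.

Compute (G \ add) ∪ pre:
  G ∩ del = {}  (empty — regression defined)
  G \ add = {at(dock), key_at(k1,hall), locked(d_bay_hall), open(d_kitchen_hall)} \ {at(dock)} = {key_at(k1,hall), locked(d_bay_hall), open(d_kitchen_hall)}
  ∪ pre   = {key_at(k1,hall), locked(d_bay_hall), open(d_kitchen_hall)} ∪ {at(kitchen), open(d_kitchen_dock)}
          = {at(kitchen), key_at(k1,hall), locked(d_bay_hall), open(d_kitchen_dock), open(d_kitchen_hall)}

== RESULT ==
["at(kitchen)", "key_at(k1,hall)", "locked(d_bay_hall)", "open(d_kitchen_dock)", "open(d_kitchen_hall)"]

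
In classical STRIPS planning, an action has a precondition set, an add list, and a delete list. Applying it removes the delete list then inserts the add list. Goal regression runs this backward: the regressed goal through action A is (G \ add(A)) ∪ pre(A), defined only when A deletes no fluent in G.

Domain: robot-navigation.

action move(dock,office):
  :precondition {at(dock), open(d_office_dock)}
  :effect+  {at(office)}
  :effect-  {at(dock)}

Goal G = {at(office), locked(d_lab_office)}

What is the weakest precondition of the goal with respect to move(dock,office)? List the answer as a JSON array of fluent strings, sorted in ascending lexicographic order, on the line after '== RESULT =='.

Compute (G \ add) ∪ pre:
  G ∩ del = {}  (empty — regression defined)
  G \ add = {at(office), locked(d_lab_office)} \ {at(office)} = {locked(d_lab_office)}
  ∪ pre   = {locked(d_lab_office)} ∪ {at(dock), open(d_office_dock)}
          = {at(dock), locked(d_lab_office), open(d_office_dock)}

== RESULT ==
["at(dock)", "locked(d_lab_office)", "open(d_office_dock)"]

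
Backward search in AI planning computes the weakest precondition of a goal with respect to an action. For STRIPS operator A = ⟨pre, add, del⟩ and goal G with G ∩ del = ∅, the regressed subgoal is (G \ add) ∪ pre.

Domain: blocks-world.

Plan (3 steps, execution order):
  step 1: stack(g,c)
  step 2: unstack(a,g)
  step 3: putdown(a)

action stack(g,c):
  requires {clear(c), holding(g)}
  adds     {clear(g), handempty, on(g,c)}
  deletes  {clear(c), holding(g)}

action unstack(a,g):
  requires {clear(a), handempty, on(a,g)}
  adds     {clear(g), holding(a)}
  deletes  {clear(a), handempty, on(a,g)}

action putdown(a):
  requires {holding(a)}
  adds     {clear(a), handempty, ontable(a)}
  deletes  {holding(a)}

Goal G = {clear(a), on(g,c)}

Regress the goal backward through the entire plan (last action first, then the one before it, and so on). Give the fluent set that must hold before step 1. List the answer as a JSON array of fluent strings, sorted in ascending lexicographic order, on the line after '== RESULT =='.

Regress step by step:
  through step 3 (putdown(a)): drop {clear(a)}, keep {on(g,c)}, require {holding(a)}
    → {holding(a), on(g,c)}
  through step 2 (unstack(a,g)): drop {holding(a)}, keep {on(g,c)}, require {clear(a), handempty, on(a,g)}
    → {clear(a), handempty, on(a,g), on(g,c)}
  through step 1 (stack(g,c)): drop {handempty, on(g,c)}, keep {clear(a), on(a,g)}, require {clear(c), holding(g)}
    → {clear(a), clear(c), holding(g), on(a,g)}

== RESULT ==
["clear(a)", "clear(c)", "holding(g)", "on(a,g)"]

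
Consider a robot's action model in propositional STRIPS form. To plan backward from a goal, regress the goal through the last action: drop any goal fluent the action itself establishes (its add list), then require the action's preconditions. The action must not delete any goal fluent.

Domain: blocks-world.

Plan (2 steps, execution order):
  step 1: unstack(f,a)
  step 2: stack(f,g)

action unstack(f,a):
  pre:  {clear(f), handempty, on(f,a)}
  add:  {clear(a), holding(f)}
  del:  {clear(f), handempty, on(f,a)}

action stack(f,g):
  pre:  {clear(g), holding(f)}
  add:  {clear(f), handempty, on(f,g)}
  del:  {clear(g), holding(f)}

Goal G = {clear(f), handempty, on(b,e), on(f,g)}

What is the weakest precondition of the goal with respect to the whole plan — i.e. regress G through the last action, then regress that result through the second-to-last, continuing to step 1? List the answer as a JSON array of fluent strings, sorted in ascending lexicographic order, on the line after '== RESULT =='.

Work backward from the goal:
  through step 2 (stack(f,g)): drop {clear(f), handempty, on(f,g)}, keep {on(b,e)}, require {clear(g), holding(f)}
    → {clear(g), holding(f), on(b,e)}
  through step 1 (unstack(f,a)): drop {holding(f)}, keep {clear(g), on(b,e)}, require {clear(f), handempty, on(f,a)}
    → {clear(f), clear(g), handempty, on(b,e), on(f,a)}

== RESULT ==
["clear(f)", "clear(g)", "handempty", "on(b,e)", "on(f,a)"]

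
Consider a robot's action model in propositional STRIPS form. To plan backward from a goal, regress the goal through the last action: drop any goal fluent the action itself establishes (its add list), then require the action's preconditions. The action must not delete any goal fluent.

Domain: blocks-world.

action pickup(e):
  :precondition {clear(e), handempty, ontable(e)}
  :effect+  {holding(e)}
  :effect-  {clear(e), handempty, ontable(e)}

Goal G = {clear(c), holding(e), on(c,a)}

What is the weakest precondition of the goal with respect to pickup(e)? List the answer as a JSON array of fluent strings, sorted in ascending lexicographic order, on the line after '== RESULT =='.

Compute (G \ add) ∪ pre:
  G ∩ del = {}  (empty — regression defined)
  G \ add = {clear(c), holding(e), on(c,a)} \ {holding(e)} = {clear(c), on(c,a)}
  ∪ pre   = {clear(c), on(c,a)} ∪ {clear(e), handempty, ontable(e)}
          = {clear(c), clear(e), handempty, on(c,a), ontable(e)}

== RESULT ==
["clear(c)", "clear(e)", "handempty", "on(c,a)", "ontable(e)"]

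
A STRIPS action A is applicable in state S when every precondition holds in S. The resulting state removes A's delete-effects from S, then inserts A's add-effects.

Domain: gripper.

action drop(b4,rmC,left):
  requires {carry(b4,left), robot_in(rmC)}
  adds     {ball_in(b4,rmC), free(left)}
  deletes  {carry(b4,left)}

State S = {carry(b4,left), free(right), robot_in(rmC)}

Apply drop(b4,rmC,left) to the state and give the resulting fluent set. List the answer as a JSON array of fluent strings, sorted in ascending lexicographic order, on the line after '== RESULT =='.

Compute (S \ del) ∪ add:
  pre ⊆ S: {carry(b4,left), robot_in(rmC)} ⊆ S  — applicable
  S \ del = {free(right), robot_in(rmC)}
  ∪ add   = {ball_in(b4,rmC), free(left), free(right), robot_in(rmC)}

== RESULT ==
["ball_in(b4,rmC)", "free(left)", "free(right)", "robot_in(rmC)"]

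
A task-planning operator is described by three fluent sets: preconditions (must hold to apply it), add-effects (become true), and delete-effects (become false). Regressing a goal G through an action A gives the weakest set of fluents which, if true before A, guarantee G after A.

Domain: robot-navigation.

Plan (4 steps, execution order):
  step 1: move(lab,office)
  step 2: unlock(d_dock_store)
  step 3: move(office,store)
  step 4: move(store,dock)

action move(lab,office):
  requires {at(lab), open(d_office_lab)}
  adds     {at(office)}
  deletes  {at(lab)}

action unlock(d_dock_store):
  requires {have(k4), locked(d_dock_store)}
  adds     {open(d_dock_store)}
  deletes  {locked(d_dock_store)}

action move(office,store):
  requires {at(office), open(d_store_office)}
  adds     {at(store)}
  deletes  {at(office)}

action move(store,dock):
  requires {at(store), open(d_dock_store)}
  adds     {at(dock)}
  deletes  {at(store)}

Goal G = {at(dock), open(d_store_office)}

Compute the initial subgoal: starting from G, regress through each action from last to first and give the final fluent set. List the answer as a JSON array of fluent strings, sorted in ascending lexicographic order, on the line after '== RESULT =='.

Regress step by step:
  through step 4 (move(store,dock)): drop {at(dock)}, keep {open(d_store_office)}, require {at(store), open(d_dock_store)}
    → {at(store), open(d_dock_store), open(d_store_office)}
  through step 3 (move(office,store)): drop {at(store)}, keep {open(d_dock_store), open(d_store_office)}, require {at(office), open(d_store_office)}
    → {at(office), open(d_dock_store), open(d_store_office)}
  through step 2 (unlock(d_dock_store)): drop {open(d_dock_store)}, keep {at(office), open(d_store_office)}, require {have(k4), locked(d_dock_store)}
    → {at(office), have(k4), locked(d_dock_store), open(d_store_office)}
  through step 1 (move(lab,office)): drop {at(office)}, keep {have(k4), locked(d_dock_store), open(d_store_office)}, require {at(lab), open(d_office_lab)}
    → {at(lab), have(k4), locked(d_dock_store), open(d_office_lab), open(d_store_office)}

== RESULT ==
["at(lab)", "have(k4)", "locked(d_dock_store)", "open(d_office_lab)", "open(d_store_office)"]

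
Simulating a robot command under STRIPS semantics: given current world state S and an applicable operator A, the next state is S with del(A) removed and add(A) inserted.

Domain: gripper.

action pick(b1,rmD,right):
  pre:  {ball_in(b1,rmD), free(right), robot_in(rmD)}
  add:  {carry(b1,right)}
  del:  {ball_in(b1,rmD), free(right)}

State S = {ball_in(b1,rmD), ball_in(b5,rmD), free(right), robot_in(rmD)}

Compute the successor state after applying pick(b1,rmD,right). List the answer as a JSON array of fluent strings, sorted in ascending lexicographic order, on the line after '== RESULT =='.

Progress:
  pre ⊆ S: {ball_in(b1,rmD), free(right), robot_in(rmD)} ⊆ S  — applicable
  S \ del = {ball_in(b5,rmD), robot_in(rmD)}
  ∪ add   = {ball_in(b5,rmD), carry(b1,right), robot_in(rmD)}

== RESULT ==
["ball_in(b5,rmD)", "carry(b1,right)", "robot_in(rmD)"]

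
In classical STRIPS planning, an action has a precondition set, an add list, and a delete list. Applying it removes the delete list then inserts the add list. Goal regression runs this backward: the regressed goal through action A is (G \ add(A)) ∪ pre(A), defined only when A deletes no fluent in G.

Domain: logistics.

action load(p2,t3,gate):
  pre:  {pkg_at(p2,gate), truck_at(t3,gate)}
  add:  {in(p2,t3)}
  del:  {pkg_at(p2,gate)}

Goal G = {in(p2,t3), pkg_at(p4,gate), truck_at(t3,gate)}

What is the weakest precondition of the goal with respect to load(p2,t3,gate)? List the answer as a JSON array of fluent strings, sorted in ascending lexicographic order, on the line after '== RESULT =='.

Compute (G \ add) ∪ pre:
  G ∩ del = {}  (empty — regression defined)
  G \ add = {in(p2,t3), pkg_at(p4,gate), truck_at(t3,gate)} \ {in(p2,t3)} = {pkg_at(p4,gate), truck_at(t3,gate)}
  ∪ pre   = {pkg_at(p4,gate), truck_at(t3,gate)} ∪ {pkg_at(p2,gate), truck_at(t3,gate)}
          = {pkg_at(p2,gate), pkg_at(p4,gate), truck_at(t3,gate)}

== RESULT ==
["pkg_at(p2,gate)", "pkg_at(p4,gate)", "truck_at(t3,gate)"]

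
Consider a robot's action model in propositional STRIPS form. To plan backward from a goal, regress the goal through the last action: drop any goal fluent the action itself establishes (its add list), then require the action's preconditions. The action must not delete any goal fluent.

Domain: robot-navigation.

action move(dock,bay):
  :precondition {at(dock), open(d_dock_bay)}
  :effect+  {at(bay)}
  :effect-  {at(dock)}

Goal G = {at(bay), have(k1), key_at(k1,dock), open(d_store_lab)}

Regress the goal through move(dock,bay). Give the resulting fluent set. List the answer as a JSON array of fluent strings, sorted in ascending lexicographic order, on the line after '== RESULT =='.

Regress:
  G ∩ del = {}  (empty — regression defined)
  G \ add = {at(bay), have(k1), key_at(k1,dock), open(d_store_lab)} \ {at(bay)} = {have(k1), key_at(k1,dock), open(d_store_lab)}
  ∪ pre   = {have(k1), key_at(k1,dock), open(d_store_lab)} ∪ {at(dock), open(d_dock_bay)}
          = {at(dock), have(k1), key_at(k1,dock), open(d_dock_bay), open(d_store_lab)}

== RESULT ==
["at(dock)", "have(k1)", "key_at(k1,dock)", "open(d_dock_bay)", "open(d_store_lab)"]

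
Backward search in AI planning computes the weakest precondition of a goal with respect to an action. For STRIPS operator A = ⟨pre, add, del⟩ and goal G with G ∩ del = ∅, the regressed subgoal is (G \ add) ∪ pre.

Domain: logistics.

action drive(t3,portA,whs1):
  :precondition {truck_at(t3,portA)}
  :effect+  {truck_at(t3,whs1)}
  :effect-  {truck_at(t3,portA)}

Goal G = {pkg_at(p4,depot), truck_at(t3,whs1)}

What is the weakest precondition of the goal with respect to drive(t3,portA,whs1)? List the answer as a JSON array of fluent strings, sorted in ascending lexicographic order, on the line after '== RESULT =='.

Regress:
  G ∩ del = {}  (empty — regression defined)
  G \ add = {pkg_at(p4,depot), truck_at(t3,whs1)} \ {truck_at(t3,whs1)} = {pkg_at(p4,depot)}
  ∪ pre   = {pkg_at(p4,depot)} ∪ {truck_at(t3,portA)}
          = {pkg_at(p4,depot), truck_at(t3,portA)}

== RESULT ==
["pkg_at(p4,depot)", "truck_at(t3,portA)"]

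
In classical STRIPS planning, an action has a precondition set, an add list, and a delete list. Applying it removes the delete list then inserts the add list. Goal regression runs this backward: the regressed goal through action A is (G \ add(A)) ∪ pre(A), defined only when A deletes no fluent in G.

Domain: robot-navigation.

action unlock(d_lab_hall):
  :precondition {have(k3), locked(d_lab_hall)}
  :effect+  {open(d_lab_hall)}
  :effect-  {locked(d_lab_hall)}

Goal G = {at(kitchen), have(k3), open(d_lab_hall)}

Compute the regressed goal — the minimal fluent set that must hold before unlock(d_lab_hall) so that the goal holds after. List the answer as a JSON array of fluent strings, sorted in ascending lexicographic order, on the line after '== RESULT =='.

Regress:
  G ∩ del = {}  (empty — regression defined)
  G \ add = {at(kitchen), have(k3), open(d_lab_hall)} \ {open(d_lab_hall)} = {at(kitchen), have(k3)}
  ∪ pre   = {at(kitchen), have(k3)} ∪ {have(k3), locked(d_lab_hall)}
          = {at(kitchen), have(k3), locked(d_lab_hall)}

== RESULT ==
["at(kitchen)", "have(k3)", "locked(d_lab_hall)"]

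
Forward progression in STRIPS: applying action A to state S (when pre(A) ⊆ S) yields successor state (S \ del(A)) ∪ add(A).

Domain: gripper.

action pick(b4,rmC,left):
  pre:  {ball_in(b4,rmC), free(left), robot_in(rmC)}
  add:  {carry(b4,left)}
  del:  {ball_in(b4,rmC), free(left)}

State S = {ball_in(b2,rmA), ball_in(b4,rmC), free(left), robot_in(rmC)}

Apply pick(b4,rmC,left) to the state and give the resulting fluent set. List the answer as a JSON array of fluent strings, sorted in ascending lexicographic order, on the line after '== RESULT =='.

Progress:
  pre ⊆ S: {ball_in(b4,rmC), free(left), robot_in(rmC)} ⊆ S  — applicable
  S \ del = {ball_in(b2,rmA), robot_in(rmC)}
  ∪ add   = {ball_in(b2,rmA), carry(b4,left), robot_in(rmC)}

== RESULT ==
["ball_in(b2,rmA)", "carry(b4,left)", "robot_in(rmC)"]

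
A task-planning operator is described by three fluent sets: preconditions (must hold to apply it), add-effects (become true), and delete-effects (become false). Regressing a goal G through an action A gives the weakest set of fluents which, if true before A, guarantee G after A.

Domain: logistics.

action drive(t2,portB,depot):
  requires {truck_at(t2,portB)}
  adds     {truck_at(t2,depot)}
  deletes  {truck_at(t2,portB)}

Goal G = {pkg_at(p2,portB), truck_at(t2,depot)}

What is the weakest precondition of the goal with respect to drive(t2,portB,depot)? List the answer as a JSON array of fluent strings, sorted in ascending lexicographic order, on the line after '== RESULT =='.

Regress:
  G ∩ del = {}  (empty — regression defined)
  G \ add = {pkg_at(p2,portB), truck_at(t2,depot)} \ {truck_at(t2,depot)} = {pkg_at(p2,portB)}
  ∪ pre   = {pkg_at(p2,portB)} ∪ {truck_at(t2,portB)}
          = {pkg_at(p2,portB), truck_at(t2,portB)}

== RESULT ==
["pkg_at(p2,portB)", "truck_at(t2,portB)"]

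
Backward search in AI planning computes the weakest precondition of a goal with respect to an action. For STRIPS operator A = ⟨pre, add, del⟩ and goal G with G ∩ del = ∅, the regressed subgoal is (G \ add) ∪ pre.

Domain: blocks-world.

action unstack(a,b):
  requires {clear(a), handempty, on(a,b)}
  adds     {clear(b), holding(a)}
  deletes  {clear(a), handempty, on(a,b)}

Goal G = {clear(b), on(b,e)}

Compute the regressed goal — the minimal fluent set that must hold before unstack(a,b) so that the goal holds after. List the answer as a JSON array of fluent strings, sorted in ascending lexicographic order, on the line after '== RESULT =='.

Regress:
  G ∩ del = {}  (empty — regression defined)
  G \ add = {clear(b), on(b,e)} \ {clear(b), holding(a)} = {on(b,e)}
  ∪ pre   = {on(b,e)} ∪ {clear(a), handempty, on(a,b)}
          = {clear(a), handempty, on(a,b), on(b,e)}

== RESULT ==
["clear(a)", "handempty", "on(a,b)", "on(b,e)"]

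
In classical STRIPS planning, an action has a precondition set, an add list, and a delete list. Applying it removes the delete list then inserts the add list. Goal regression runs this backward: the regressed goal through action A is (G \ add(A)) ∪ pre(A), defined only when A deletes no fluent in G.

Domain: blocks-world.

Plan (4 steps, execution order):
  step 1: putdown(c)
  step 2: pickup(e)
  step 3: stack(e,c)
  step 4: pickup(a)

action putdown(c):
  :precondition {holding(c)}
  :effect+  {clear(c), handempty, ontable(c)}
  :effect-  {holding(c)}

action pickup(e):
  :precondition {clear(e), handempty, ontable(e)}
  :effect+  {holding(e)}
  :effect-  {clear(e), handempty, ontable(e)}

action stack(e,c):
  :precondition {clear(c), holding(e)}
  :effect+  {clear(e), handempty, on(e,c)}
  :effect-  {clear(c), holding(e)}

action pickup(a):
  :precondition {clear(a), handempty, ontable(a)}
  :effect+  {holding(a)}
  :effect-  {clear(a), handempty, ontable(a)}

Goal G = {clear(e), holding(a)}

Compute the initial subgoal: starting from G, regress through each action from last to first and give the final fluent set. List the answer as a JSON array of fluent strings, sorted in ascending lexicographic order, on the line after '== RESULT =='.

Work backward from the goal:
  through step 4 (pickup(a)): drop {holding(a)}, keep {clear(e)}, require {clear(a), handempty, ontable(a)}
    → {clear(a), clear(e), handempty, ontable(a)}
  through step 3 (stack(e,c)): drop {clear(e), handempty}, keep {clear(a), ontable(a)}, require {clear(c), holding(e)}
    → {clear(a), clear(c), holding(e), ontable(a)}
  through step 2 (pickup(e)): drop {holding(e)}, keep {clear(a), clear(c), ontable(a)}, require {clear(e), handempty, ontable(e)}
    → {clear(a), clear(c), clear(e), handempty, ontable(a), ontable(e)}
  through step 1 (putdown(c)): drop {clear(c), handempty}, keep {clear(a), clear(e), ontable(a), ontable(e)}, require {holding(c)}
    → {clear(a), clear(e), holding(c), ontable(a), ontable(e)}

== RESULT ==
["clear(a)", "clear(e)", "holding(c)", "ontable(a)", "ontable(e)"]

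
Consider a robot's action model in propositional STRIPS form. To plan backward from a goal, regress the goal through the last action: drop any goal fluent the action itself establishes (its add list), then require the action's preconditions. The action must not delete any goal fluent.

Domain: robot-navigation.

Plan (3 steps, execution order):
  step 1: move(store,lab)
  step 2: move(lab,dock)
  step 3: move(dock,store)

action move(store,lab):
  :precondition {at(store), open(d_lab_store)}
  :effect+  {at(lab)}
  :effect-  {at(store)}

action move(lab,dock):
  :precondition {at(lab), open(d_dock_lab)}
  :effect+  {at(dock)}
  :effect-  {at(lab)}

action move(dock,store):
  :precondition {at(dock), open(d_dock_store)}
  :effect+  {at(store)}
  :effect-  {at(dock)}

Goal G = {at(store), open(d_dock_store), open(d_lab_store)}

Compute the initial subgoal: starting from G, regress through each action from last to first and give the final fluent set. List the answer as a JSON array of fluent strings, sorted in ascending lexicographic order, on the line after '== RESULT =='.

Regress step by step:
  through step 3 (move(dock,store)): drop {at(store)}, keep {open(d_dock_store), open(d_lab_store)}, require {at(dock), open(d_dock_store)}
    → {at(dock), open(d_dock_store), open(d_lab_store)}
  through step 2 (move(lab,dock)): drop {at(dock)}, keep {open(d_dock_store), open(d_lab_store)}, require {at(lab), open(d_dock_lab)}
    → {at(lab), open(d_dock_lab), open(d_dock_store), open(d_lab_store)}
  through step 1 (move(store,lab)): drop {at(lab)}, keep {open(d_dock_lab), open(d_dock_store), open(d_lab_store)}, require {at(store), open(d_lab_store)}
    → {at(store), open(d_dock_lab), open(d_dock_store), open(d_lab_store)}

== RESULT ==
["at(store)", "open(d_dock_lab)", "open(d_dock_store)", "open(d_lab_store)"]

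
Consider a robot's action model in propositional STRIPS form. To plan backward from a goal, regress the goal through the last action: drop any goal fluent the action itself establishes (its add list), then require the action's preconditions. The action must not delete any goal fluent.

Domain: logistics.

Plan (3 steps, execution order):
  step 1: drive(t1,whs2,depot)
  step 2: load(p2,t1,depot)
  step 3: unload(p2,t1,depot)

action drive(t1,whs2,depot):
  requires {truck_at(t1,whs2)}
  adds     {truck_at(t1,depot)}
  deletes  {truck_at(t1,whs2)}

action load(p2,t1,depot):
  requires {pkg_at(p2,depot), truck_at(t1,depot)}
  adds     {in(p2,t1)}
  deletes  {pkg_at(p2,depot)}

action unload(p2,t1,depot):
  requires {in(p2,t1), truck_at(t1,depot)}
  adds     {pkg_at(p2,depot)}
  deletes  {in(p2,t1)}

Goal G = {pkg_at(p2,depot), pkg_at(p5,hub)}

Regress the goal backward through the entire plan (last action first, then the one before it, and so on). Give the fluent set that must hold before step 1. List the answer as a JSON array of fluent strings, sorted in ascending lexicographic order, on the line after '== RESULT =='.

Work backward from the goal:
  through step 3 (unload(p2,t1,depot)): drop {pkg_at(p2,depot)}, keep {pkg_at(p5,hub)}, require {in(p2,t1), truck_at(t1,depot)}
    → {in(p2,t1), pkg_at(p5,hub), truck_at(t1,depot)}
  through step 2 (load(p2,t1,depot)): drop {in(p2,t1)}, keep {pkg_at(p5,hub), truck_at(t1,depot)}, require {pkg_at(p2,depot), truck_at(t1,depot)}
    → {pkg_at(p2,depot), pkg_at(p5,hub), truck_at(t1,depot)}
  through step 1 (drive(t1,whs2,depot)): drop {truck_at(t1,depot)}, keep {pkg_at(p2,depot), pkg_at(p5,hub)}, require {truck_at(t1,whs2)}
    → {pkg_at(p2,depot), pkg_at(p5,hub), truck_at(t1,whs2)}

== RESULT ==
["pkg_at(p2,depot)", "pkg_at(p5,hub)", "truck_at(t1,whs2)"]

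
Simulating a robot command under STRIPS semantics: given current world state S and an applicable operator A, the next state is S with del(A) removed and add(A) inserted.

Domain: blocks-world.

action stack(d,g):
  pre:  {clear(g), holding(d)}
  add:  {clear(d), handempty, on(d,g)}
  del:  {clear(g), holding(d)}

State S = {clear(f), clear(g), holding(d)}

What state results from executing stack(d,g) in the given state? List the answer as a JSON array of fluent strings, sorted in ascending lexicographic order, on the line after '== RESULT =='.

Compute (S \ del) ∪ add:
  pre ⊆ S: {clear(g), holding(d)} ⊆ S  — applicable
  S \ del = {clear(f)}
  ∪ add   = {clear(d), clear(f), handempty, on(d,g)}

== RESULT ==
["clear(d)", "clear(f)", "handempty", "on(d,g)"]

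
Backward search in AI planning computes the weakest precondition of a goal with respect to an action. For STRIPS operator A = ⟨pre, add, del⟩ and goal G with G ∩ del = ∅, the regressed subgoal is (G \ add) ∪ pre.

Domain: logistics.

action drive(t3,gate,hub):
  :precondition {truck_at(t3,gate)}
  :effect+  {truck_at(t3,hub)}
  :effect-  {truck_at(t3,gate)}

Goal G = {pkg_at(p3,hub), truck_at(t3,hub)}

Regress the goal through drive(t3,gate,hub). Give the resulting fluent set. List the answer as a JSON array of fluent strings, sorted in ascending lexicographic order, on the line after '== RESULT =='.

Compute (G \ add) ∪ pre:
  G ∩ del = {}  (empty — regression defined)
  G \ add = {pkg_at(p3,hub), truck_at(t3,hub)} \ {truck_at(t3,hub)} = {pkg_at(p3,hub)}
  ∪ pre   = {pkg_at(p3,hub)} ∪ {truck_at(t3,gate)}
          = {pkg_at(p3,hub), truck_at(t3,gate)}

== RESULT ==
["pkg_at(p3,hub)", "truck_at(t3,gate)"]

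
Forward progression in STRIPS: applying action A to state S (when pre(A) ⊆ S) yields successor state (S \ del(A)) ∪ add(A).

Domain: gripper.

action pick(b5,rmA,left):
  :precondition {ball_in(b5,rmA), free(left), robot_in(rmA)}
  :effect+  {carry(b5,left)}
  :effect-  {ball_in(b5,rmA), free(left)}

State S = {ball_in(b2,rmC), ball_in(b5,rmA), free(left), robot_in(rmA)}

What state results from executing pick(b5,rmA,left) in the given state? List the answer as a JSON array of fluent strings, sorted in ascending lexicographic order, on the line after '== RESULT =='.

Progress:
  pre ⊆ S: {ball_in(b5,rmA), free(left), robot_in(rmA)} ⊆ S  — applicable
  S \ del = {ball_in(b2,rmC), robot_in(rmA)}
  ∪ add   = {ball_in(b2,rmC), carry(b5,left), robot_in(rmA)}

== RESULT ==
["ball_in(b2,rmC)", "carry(b5,left)", "robot_in(rmA)"]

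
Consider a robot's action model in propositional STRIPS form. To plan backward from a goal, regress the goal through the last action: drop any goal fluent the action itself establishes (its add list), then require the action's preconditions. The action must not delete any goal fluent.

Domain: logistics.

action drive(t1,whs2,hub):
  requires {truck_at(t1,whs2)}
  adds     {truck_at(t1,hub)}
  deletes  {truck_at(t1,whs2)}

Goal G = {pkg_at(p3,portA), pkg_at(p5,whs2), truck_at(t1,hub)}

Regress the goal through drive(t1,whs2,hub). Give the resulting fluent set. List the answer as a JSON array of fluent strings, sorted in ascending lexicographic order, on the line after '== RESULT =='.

Regress:
  G ∩ del = {}  (empty — regression defined)
  G \ add = {pkg_at(p3,portA), pkg_at(p5,whs2), truck_at(t1,hub)} \ {truck_at(t1,hub)} = {pkg_at(p3,portA), pkg_at(p5,whs2)}
  ∪ pre   = {pkg_at(p3,portA), pkg_at(p5,whs2)} ∪ {truck_at(t1,whs2)}
          = {pkg_at(p3,portA), pkg_at(p5,whs2), truck_at(t1,whs2)}

== RESULT ==
["pkg_at(p3,portA)", "pkg_at(p5,whs2)", "truck_at(t1,whs2)"]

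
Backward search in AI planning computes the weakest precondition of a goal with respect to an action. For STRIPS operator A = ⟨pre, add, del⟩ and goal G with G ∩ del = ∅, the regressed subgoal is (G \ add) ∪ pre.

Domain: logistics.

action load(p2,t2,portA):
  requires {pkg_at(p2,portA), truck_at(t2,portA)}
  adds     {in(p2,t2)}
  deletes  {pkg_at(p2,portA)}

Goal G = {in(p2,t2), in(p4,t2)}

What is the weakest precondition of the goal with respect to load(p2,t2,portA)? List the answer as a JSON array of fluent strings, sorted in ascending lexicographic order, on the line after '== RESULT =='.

Compute (G \ add) ∪ pre:
  G ∩ del = {}  (empty — regression defined)
  G \ add = {in(p2,t2), in(p4,t2)} \ {in(p2,t2)} = {in(p4,t2)}
  ∪ pre   = {in(p4,t2)} ∪ {pkg_at(p2,portA), truck_at(t2,portA)}
          = {in(p4,t2), pkg_at(p2,portA), truck_at(t2,portA)}

== RESULT ==
["in(p4,t2)", "pkg_at(p2,portA)", "truck_at(t2,portA)"]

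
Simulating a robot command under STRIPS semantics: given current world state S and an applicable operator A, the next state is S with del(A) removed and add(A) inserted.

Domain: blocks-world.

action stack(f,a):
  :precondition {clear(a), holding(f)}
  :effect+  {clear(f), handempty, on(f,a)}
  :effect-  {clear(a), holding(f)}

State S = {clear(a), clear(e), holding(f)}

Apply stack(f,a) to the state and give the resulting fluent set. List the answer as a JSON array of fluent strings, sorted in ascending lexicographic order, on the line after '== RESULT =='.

Compute (S \ del) ∪ add:
  pre ⊆ S: {clear(a), holding(f)} ⊆ S  — applicable
  S \ del = {clear(e)}
  ∪ add   = {clear(e), clear(f), handempty, on(f,a)}

== RESULT ==
["clear(e)", "clear(f)", "handempty", "on(f,a)"]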